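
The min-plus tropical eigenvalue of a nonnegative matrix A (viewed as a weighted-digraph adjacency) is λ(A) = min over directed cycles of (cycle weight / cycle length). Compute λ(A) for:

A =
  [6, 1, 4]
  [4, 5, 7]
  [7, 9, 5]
λ(A) = 5/2

Enumerate directed cycles and compute their means (weight / length). Sample:
  cycle 0 → 0: weight = 6, length = 1, mean = 6/1 ≈ 6.000
  cycle 1 → 1: weight = 5, length = 1, mean = 5/1 ≈ 5.000
  cycle 2 → 2: weight = 5, length = 1, mean = 5/1 ≈ 5.000
  cycle 0 → 1 → 0: weight = 5, length = 2, mean = 5/2 ≈ 2.500
  cycle 0 → 2 → 0: weight = 11, length = 2, mean = 11/2 ≈ 5.500
  cycle 1 → 0 → 1: weight = 5, length = 2, mean = 5/2 ≈ 2.500
Minimum mean = 2.500, attained e.g. along the cycle 0 → 1 → 0 with weight 5 and length 2. So λ(A) = 5/2 = 5/2.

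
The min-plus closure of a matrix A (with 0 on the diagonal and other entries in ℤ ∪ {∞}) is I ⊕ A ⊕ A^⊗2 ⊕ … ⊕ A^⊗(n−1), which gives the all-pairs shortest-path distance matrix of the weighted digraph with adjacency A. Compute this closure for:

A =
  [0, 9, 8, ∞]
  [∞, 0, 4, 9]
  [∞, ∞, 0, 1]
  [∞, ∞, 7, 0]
Closure =
  [0, 9, 8, 9]
  [∞, 0, 4, 5]
  [∞, ∞, 0, 1]
  [∞, ∞, 7, 0]

This is the Floyd-Warshall all-pairs shortest-path computation. For each intermediate vertex k = 0, 1, …, 3, update dist[i][j] ← min(dist[i][j], dist[i][k] + dist[k][j]). The final matrix gives, for each (i, j), the minimum total weight of any directed path from i to j (possibly empty when i = j).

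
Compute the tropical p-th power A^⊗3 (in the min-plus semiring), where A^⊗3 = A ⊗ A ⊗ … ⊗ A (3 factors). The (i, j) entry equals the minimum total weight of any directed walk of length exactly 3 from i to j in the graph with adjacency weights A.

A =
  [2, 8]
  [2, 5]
A^⊗3 =
  [6, 12]
  [6, 12]

Each entry (A^⊗3)_ij equals the minimum over all length-3 walks i = v_0 → v_1 → … → v_3 = j of Σ_t A[v_t][v_{t+1}]. For example, for (i, j) = (0, 1) we minimise over 4 possible intermediate vertex sequences; the minimum is 12, attained along the walk 0 → 0 → 0 → 1.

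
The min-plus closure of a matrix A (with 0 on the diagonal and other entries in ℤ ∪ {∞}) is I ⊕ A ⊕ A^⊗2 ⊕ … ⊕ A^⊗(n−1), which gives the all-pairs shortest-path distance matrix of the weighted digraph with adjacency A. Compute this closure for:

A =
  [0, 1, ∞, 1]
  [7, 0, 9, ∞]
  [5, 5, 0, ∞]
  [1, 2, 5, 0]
Closure =
  [0, 1, 6, 1]
  [7, 0, 9, 8]
  [5, 5, 0, 6]
  [1, 2, 5, 0]

This is the Floyd-Warshall all-pairs shortest-path computation. For each intermediate vertex k = 0, 1, …, 3, update dist[i][j] ← min(dist[i][j], dist[i][k] + dist[k][j]). The final matrix gives, for each (i, j), the minimum total weight of any directed path from i to j (possibly empty when i = j).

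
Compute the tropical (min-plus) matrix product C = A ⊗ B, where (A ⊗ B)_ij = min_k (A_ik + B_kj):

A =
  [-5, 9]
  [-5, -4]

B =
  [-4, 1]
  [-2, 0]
A ⊗ B =
  [-9, -4]
  [-9, -4]

Apply the min-plus product entry-by-entry:
  C[0][0] = min over k of (A[0][0] + B[0][0] = -5 + -4 = -9, A[0][1] + B[1][0] = 9 + -2 = 7) = -9 (attained at k = 0)
  C[0][1] = min over k of (A[0][0] + B[0][1] = -5 + 1 = -4, A[0][1] + B[1][1] = 9 + 0 = 9) = -4 (attained at k = 0)
  C[1][0] = min over k of (A[1][0] + B[0][0] = -5 + -4 = -9, A[1][1] + B[1][0] = -4 + -2 = -6) = -9 (attained at k = 0)
  C[1][1] = min over k of (A[1][0] + B[0][1] = -5 + 1 = -4, A[1][1] + B[1][1] = -4 + 0 = -4) = -4 (attained at k = 0)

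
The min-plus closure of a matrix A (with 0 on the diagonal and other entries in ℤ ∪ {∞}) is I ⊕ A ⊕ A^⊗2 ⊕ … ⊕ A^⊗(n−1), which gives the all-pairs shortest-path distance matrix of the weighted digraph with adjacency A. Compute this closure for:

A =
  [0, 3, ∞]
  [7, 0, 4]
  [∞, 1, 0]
Closure =
  [0, 3, 7]
  [7, 0, 4]
  [8, 1, 0]

This is the Floyd-Warshall all-pairs shortest-path computation. For each intermediate vertex k = 0, 1, …, 2, update dist[i][j] ← min(dist[i][j], dist[i][k] + dist[k][j]). The final matrix gives, for each (i, j), the minimum total weight of any directed path from i to j (possibly empty when i = j).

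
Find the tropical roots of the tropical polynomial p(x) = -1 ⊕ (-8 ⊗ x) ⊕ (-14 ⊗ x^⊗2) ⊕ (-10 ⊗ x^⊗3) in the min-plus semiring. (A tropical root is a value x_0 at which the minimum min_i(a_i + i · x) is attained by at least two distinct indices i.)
Roots: {-4, 6, 7}

Each tropical root is a break point of the lower envelope of the lines y = a_i + i · x (there are 4 lines, with slopes 0, 1, ..., 3). Only the lines that attain the minimum somewhere contribute to roots; other lines are dominated. Here the surviving (envelope) indices are i = 3, i = 2, i = 1, i = 0.
Intersections between consecutive envelope lines give the roots: for adjacent envelope indices i < j the intersection is x = (a_i − a_j) / (j − i). Reading off the sorted break points: {-4, 6, 7}.
Verification: at each break x_0, at least two indices attain the minimum of min_i(a_i + i · x_0).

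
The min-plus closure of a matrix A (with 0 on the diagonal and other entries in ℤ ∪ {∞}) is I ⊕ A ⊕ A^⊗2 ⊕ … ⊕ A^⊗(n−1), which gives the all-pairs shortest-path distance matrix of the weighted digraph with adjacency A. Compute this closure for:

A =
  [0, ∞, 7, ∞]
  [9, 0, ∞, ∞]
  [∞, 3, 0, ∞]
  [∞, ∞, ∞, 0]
Closure =
  [0, 10, 7, ∞]
  [9, 0, 16, ∞]
  [12, 3, 0, ∞]
  [∞, ∞, ∞, 0]

This is the Floyd-Warshall all-pairs shortest-path computation. For each intermediate vertex k = 0, 1, …, 3, update dist[i][j] ← min(dist[i][j], dist[i][k] + dist[k][j]). The final matrix gives, for each (i, j), the minimum total weight of any directed path from i to j (possibly empty when i = j).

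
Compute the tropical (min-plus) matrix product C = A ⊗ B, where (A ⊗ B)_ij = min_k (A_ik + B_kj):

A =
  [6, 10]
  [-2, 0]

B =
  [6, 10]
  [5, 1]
A ⊗ B =
  [12, 11]
  [4, 1]

Apply the min-plus product entry-by-entry:
  C[0][0] = min over k of (A[0][0] + B[0][0] = 6 + 6 = 12, A[0][1] + B[1][0] = 10 + 5 = 15) = 12 (attained at k = 0)
  C[0][1] = min over k of (A[0][0] + B[0][1] = 6 + 10 = 16, A[0][1] + B[1][1] = 10 + 1 = 11) = 11 (attained at k = 1)
  C[1][0] = min over k of (A[1][0] + B[0][0] = -2 + 6 = 4, A[1][1] + B[1][0] = 0 + 5 = 5) = 4 (attained at k = 0)
  C[1][1] = min over k of (A[1][0] + B[0][1] = -2 + 10 = 8, A[1][1] + B[1][1] = 0 + 1 = 1) = 1 (attained at k = 1)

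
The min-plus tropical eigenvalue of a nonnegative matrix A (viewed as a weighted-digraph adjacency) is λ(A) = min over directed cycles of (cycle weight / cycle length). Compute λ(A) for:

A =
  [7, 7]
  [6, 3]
λ(A) = 3

Enumerate directed cycles and compute their means (weight / length). Sample:
  cycle 0 → 0: weight = 7, length = 1, mean = 7/1 ≈ 7.000
  cycle 1 → 1: weight = 3, length = 1, mean = 3/1 ≈ 3.000
  cycle 0 → 1 → 0: weight = 13, length = 2, mean = 13/2 ≈ 6.500
  cycle 1 → 0 → 1: weight = 13, length = 2, mean = 13/2 ≈ 6.500
Minimum mean = 3.000, attained e.g. along the cycle 1 → 1 with weight 3 and length 1. So λ(A) = 3/1 = 3.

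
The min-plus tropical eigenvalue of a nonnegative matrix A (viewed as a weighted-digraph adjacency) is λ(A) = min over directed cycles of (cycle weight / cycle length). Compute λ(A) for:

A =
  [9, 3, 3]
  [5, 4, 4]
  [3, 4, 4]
λ(A) = 3

Enumerate directed cycles and compute their means (weight / length). Sample:
  cycle 0 → 0: weight = 9, length = 1, mean = 9/1 ≈ 9.000
  cycle 1 → 1: weight = 4, length = 1, mean = 4/1 ≈ 4.000
  cycle 2 → 2: weight = 4, length = 1, mean = 4/1 ≈ 4.000
  cycle 0 → 1 → 0: weight = 8, length = 2, mean = 8/2 ≈ 4.000
  cycle 0 → 2 → 0: weight = 6, length = 2, mean = 6/2 ≈ 3.000
  cycle 1 → 0 → 1: weight = 8, length = 2, mean = 8/2 ≈ 4.000
Minimum mean = 3.000, attained e.g. along the cycle 0 → 2 → 0 with weight 6 and length 2. So λ(A) = 6/2 = 3.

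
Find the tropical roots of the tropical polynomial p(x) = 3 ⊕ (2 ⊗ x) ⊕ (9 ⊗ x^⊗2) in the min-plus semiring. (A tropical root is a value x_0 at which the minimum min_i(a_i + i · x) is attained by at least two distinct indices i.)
Roots: {-7, 1}

Each tropical root is a break point of the lower envelope of the lines y = a_i + i · x (there are 3 lines, with slopes 0, 1, ..., 2). Only the lines that attain the minimum somewhere contribute to roots; other lines are dominated. Here the surviving (envelope) indices are i = 2, i = 1, i = 0.
Intersections between consecutive envelope lines give the roots: for adjacent envelope indices i < j the intersection is x = (a_i − a_j) / (j − i). Reading off the sorted break points: {-7, 1}.
Verification: at each break x_0, at least two indices attain the minimum of min_i(a_i + i · x_0).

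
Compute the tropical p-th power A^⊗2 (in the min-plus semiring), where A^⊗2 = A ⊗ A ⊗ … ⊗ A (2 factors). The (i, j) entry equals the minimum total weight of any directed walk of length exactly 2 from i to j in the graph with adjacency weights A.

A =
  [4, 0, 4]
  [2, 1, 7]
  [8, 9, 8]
A^⊗2 =
  [2, 1, 7]
  [3, 2, 6]
  [11, 8, 12]

Each entry (A^⊗2)_ij equals the minimum over all length-2 walks i = v_0 → v_1 → … → v_2 = j of Σ_t A[v_t][v_{t+1}]. For example, for (i, j) = (0, 2) we minimise over 3 possible intermediate vertex sequences; the minimum is 7, attained along the walk 0 → 1 → 2.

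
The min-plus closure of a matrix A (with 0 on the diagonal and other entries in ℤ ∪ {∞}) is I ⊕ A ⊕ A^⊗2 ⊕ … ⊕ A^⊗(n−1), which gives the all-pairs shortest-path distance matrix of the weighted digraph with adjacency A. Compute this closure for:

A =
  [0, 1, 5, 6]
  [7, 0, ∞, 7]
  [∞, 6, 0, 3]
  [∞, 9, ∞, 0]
Closure =
  [0, 1, 5, 6]
  [7, 0, 12, 7]
  [13, 6, 0, 3]
  [16, 9, 21, 0]

This is the Floyd-Warshall all-pairs shortest-path computation. For each intermediate vertex k = 0, 1, …, 3, update dist[i][j] ← min(dist[i][j], dist[i][k] + dist[k][j]). The final matrix gives, for each (i, j), the minimum total weight of any directed path from i to j (possibly empty when i = j).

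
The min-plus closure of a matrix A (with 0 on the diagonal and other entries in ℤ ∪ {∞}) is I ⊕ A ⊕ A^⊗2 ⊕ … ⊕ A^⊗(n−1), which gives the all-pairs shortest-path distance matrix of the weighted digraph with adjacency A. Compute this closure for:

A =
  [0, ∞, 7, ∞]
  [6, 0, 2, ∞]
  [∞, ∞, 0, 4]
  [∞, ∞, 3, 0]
Closure =
  [0, ∞, 7, 11]
  [6, 0, 2, 6]
  [∞, ∞, 0, 4]
  [∞, ∞, 3, 0]

This is the Floyd-Warshall all-pairs shortest-path computation. For each intermediate vertex k = 0, 1, …, 3, update dist[i][j] ← min(dist[i][j], dist[i][k] + dist[k][j]). The final matrix gives, for each (i, j), the minimum total weight of any directed path from i to j (possibly empty when i = j).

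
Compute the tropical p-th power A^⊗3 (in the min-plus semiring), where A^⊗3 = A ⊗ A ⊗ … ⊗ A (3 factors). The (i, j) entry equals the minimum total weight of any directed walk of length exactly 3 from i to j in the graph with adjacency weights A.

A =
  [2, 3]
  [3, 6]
A^⊗3 =
  [6, 7]
  [7, 8]

Each entry (A^⊗3)_ij equals the minimum over all length-3 walks i = v_0 → v_1 → … → v_3 = j of Σ_t A[v_t][v_{t+1}]. For example, for (i, j) = (0, 1) we minimise over 4 possible intermediate vertex sequences; the minimum is 7, attained along the walk 0 → 0 → 0 → 1.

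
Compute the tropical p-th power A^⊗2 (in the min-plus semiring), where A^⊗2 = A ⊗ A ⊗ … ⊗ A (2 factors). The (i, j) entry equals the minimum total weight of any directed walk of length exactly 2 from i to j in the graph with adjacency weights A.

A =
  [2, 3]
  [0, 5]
A^⊗2 =
  [3, 5]
  [2, 3]

Each entry (A^⊗2)_ij equals the minimum over all length-2 walks i = v_0 → v_1 → … → v_2 = j of Σ_t A[v_t][v_{t+1}]. For example, for (i, j) = (0, 1) we minimise over 2 possible intermediate vertex sequences; the minimum is 5, attained along the walk 0 → 0 → 1.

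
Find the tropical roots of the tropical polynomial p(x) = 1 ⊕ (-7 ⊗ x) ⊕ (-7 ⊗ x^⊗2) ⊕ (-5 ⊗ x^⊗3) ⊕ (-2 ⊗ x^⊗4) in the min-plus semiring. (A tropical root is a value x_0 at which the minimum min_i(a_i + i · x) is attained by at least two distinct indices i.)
Roots: {-3, -2, 0, 8}

Each tropical root is a break point of the lower envelope of the lines y = a_i + i · x (there are 5 lines, with slopes 0, 1, ..., 4). Only the lines that attain the minimum somewhere contribute to roots; other lines are dominated. Here the surviving (envelope) indices are i = 4, i = 3, i = 2, i = 1, i = 0.
Intersections between consecutive envelope lines give the roots: for adjacent envelope indices i < j the intersection is x = (a_i − a_j) / (j − i). Reading off the sorted break points: {-3, -2, 0, 8}.
Verification: at each break x_0, at least two indices attain the minimum of min_i(a_i + i · x_0).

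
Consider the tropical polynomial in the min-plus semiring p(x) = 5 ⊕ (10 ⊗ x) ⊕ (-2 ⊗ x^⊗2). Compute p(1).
p(1) = 0

A tropical monomial a ⊗ x^⊗i evaluates to a + i · x. Evaluating each term at x = 1:
  Term 0 contributes 5 + 0 · 1 = 5
  Term 1 contributes 10 + 1 · 1 = 11
  Term 2 contributes -2 + 2 · 1 = 0
p(1) = ⊕ of these = min[5, 11, 0] = 0.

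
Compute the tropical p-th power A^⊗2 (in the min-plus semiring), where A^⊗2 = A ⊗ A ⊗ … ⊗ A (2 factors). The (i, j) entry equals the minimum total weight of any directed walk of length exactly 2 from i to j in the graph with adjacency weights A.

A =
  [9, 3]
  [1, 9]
A^⊗2 =
  [4, 12]
  [10, 4]

Each entry (A^⊗2)_ij equals the minimum over all length-2 walks i = v_0 → v_1 → … → v_2 = j of Σ_t A[v_t][v_{t+1}]. For example, for (i, j) = (0, 1) we minimise over 2 possible intermediate vertex sequences; the minimum is 12, attained along the walk 0 → 0 → 1.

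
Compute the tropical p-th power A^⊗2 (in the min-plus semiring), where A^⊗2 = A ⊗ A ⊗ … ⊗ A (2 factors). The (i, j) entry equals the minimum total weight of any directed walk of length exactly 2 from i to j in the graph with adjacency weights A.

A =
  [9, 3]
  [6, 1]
A^⊗2 =
  [9, 4]
  [7, 2]

Each entry (A^⊗2)_ij equals the minimum over all length-2 walks i = v_0 → v_1 → … → v_2 = j of Σ_t A[v_t][v_{t+1}]. For example, for (i, j) = (0, 1) we minimise over 2 possible intermediate vertex sequences; the minimum is 4, attained along the walk 0 → 1 → 1.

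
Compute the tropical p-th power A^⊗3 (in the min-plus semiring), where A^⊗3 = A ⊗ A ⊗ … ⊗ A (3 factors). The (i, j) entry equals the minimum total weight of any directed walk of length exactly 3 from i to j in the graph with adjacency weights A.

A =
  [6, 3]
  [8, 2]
A^⊗3 =
  [13, 7]
  [12, 6]

Each entry (A^⊗3)_ij equals the minimum over all length-3 walks i = v_0 → v_1 → … → v_3 = j of Σ_t A[v_t][v_{t+1}]. For example, for (i, j) = (0, 1) we minimise over 4 possible intermediate vertex sequences; the minimum is 7, attained along the walk 0 → 1 → 1 → 1.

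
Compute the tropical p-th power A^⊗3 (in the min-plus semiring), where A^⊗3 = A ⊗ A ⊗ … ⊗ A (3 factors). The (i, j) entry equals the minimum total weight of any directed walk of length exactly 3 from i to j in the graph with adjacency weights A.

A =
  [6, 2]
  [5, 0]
A^⊗3 =
  [7, 2]
  [5, 0]

Each entry (A^⊗3)_ij equals the minimum over all length-3 walks i = v_0 → v_1 → … → v_3 = j of Σ_t A[v_t][v_{t+1}]. For example, for (i, j) = (0, 1) we minimise over 4 possible intermediate vertex sequences; the minimum is 2, attained along the walk 0 → 1 → 1 → 1.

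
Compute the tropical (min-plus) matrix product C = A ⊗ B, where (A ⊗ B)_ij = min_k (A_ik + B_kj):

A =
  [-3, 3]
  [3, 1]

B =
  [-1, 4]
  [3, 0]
A ⊗ B =
  [-4, 1]
  [2, 1]

Apply the min-plus product entry-by-entry:
  C[0][0] = min over k of (A[0][0] + B[0][0] = -3 + -1 = -4, A[0][1] + B[1][0] = 3 + 3 = 6) = -4 (attained at k = 0)
  C[0][1] = min over k of (A[0][0] + B[0][1] = -3 + 4 = 1, A[0][1] + B[1][1] = 3 + 0 = 3) = 1 (attained at k = 0)
  C[1][0] = min over k of (A[1][0] + B[0][0] = 3 + -1 = 2, A[1][1] + B[1][0] = 1 + 3 = 4) = 2 (attained at k = 0)
  C[1][1] = min over k of (A[1][0] + B[0][1] = 3 + 4 = 7, A[1][1] + B[1][1] = 1 + 0 = 1) = 1 (attained at k = 1)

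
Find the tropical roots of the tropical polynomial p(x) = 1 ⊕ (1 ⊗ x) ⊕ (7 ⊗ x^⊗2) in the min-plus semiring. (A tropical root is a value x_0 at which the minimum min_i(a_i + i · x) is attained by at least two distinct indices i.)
Roots: {-6, 0}

Each tropical root is a break point of the lower envelope of the lines y = a_i + i · x (there are 3 lines, with slopes 0, 1, ..., 2). Only the lines that attain the minimum somewhere contribute to roots; other lines are dominated. Here the surviving (envelope) indices are i = 2, i = 1, i = 0.
Intersections between consecutive envelope lines give the roots: for adjacent envelope indices i < j the intersection is x = (a_i − a_j) / (j − i). Reading off the sorted break points: {-6, 0}.
Verification: at each break x_0, at least two indices attain the minimum of min_i(a_i + i · x_0).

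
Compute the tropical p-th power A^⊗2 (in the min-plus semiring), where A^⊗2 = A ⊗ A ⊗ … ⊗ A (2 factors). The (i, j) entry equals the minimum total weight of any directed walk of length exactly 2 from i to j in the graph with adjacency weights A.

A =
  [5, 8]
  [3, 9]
A^⊗2 =
  [10, 13]
  [8, 11]

Each entry (A^⊗2)_ij equals the minimum over all length-2 walks i = v_0 → v_1 → … → v_2 = j of Σ_t A[v_t][v_{t+1}]. For example, for (i, j) = (0, 1) we minimise over 2 possible intermediate vertex sequences; the minimum is 13, attained along the walk 0 → 0 → 1.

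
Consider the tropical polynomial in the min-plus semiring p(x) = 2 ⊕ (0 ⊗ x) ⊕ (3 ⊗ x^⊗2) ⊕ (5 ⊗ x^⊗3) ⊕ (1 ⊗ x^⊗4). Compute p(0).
p(0) = 0

A tropical monomial a ⊗ x^⊗i evaluates to a + i · x. Evaluating each term at x = 0:
  Term 0 contributes 2 + 0 · 0 = 2
  Term 1 contributes 0 + 1 · 0 = 0
  Term 2 contributes 3 + 2 · 0 = 3
  Term 3 contributes 5 + 3 · 0 = 5
  Term 4 contributes 1 + 4 · 0 = 1
p(0) = ⊕ of these = min[2, 0, 3, 5, 1] = 0.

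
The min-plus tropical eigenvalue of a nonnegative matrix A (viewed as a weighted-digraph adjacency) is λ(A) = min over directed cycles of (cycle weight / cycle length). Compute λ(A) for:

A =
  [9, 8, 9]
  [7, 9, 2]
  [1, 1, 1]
λ(A) = 1

Enumerate directed cycles and compute their means (weight / length). Sample:
  cycle 0 → 0: weight = 9, length = 1, mean = 9/1 ≈ 9.000
  cycle 1 → 1: weight = 9, length = 1, mean = 9/1 ≈ 9.000
  cycle 2 → 2: weight = 1, length = 1, mean = 1/1 ≈ 1.000
  cycle 0 → 1 → 0: weight = 15, length = 2, mean = 15/2 ≈ 7.500
  cycle 0 → 2 → 0: weight = 10, length = 2, mean = 10/2 ≈ 5.000
  cycle 1 → 0 → 1: weight = 15, length = 2, mean = 15/2 ≈ 7.500
Minimum mean = 1.000, attained e.g. along the cycle 2 → 2 with weight 1 and length 1. So λ(A) = 1/1 = 1.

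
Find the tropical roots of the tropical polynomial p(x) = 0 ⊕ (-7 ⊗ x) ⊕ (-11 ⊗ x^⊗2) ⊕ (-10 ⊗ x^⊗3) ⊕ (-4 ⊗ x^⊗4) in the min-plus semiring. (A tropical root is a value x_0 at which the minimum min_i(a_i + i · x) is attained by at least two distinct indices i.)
Roots: {-6, -1, 4, 7}

Each tropical root is a break point of the lower envelope of the lines y = a_i + i · x (there are 5 lines, with slopes 0, 1, ..., 4). Only the lines that attain the minimum somewhere contribute to roots; other lines are dominated. Here the surviving (envelope) indices are i = 4, i = 3, i = 2, i = 1, i = 0.
Intersections between consecutive envelope lines give the roots: for adjacent envelope indices i < j the intersection is x = (a_i − a_j) / (j − i). Reading off the sorted break points: {-6, -1, 4, 7}.
Verification: at each break x_0, at least two indices attain the minimum of min_i(a_i + i · x_0).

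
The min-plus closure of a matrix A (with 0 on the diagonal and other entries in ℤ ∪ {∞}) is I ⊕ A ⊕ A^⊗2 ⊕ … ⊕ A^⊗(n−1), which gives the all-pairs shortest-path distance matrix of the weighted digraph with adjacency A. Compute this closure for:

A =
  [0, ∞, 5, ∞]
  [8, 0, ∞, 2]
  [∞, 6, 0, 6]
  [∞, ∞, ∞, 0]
Closure =
  [0, 11, 5, 11]
  [8, 0, 13, 2]
  [14, 6, 0, 6]
  [∞, ∞, ∞, 0]

This is the Floyd-Warshall all-pairs shortest-path computation. For each intermediate vertex k = 0, 1, …, 3, update dist[i][j] ← min(dist[i][j], dist[i][k] + dist[k][j]). The final matrix gives, for each (i, j), the minimum total weight of any directed path from i to j (possibly empty when i = j).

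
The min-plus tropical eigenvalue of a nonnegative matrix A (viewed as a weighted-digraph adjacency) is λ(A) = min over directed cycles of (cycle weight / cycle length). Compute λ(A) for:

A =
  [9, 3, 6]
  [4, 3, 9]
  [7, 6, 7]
λ(A) = 3

Enumerate directed cycles and compute their means (weight / length). Sample:
  cycle 0 → 0: weight = 9, length = 1, mean = 9/1 ≈ 9.000
  cycle 1 → 1: weight = 3, length = 1, mean = 3/1 ≈ 3.000
  cycle 2 → 2: weight = 7, length = 1, mean = 7/1 ≈ 7.000
  cycle 0 → 1 → 0: weight = 7, length = 2, mean = 7/2 ≈ 3.500
  cycle 0 → 2 → 0: weight = 13, length = 2, mean = 13/2 ≈ 6.500
  cycle 1 → 0 → 1: weight = 7, length = 2, mean = 7/2 ≈ 3.500
Minimum mean = 3.000, attained e.g. along the cycle 1 → 1 with weight 3 and length 1. So λ(A) = 3/1 = 3.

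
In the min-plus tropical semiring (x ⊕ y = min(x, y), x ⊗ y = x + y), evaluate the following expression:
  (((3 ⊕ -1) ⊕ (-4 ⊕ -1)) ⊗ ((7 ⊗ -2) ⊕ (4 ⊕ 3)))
(((3 ⊕ -1) ⊕ (-4 ⊕ -1)) ⊗ ((7 ⊗ -2) ⊕ (4 ⊕ 3))) = -1

Expand innermost to outermost. Recall ⊕ takes the minimum of its arguments and ⊗ takes their sum. Working out the expression (((3 ⊕ -1) ⊕ (-4 ⊕ -1)) ⊗ ((7 ⊗ -2) ⊕ (4 ⊕ 3))) gives -1.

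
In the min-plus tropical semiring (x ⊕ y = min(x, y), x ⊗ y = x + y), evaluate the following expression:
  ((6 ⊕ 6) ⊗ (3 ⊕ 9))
((6 ⊕ 6) ⊗ (3 ⊕ 9)) = 9

Expand innermost to outermost. Recall ⊕ takes the minimum of its arguments and ⊗ takes their sum. Working out the expression ((6 ⊕ 6) ⊗ (3 ⊕ 9)) gives 9.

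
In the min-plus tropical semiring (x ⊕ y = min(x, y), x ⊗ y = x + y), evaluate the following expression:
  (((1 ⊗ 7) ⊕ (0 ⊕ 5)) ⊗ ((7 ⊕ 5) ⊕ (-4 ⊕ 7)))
(((1 ⊗ 7) ⊕ (0 ⊕ 5)) ⊗ ((7 ⊕ 5) ⊕ (-4 ⊕ 7))) = -4

Expand innermost to outermost. Recall ⊕ takes the minimum of its arguments and ⊗ takes their sum. Working out the expression (((1 ⊗ 7) ⊕ (0 ⊕ 5)) ⊗ ((7 ⊕ 5) ⊕ (-4 ⊕ 7))) gives -4.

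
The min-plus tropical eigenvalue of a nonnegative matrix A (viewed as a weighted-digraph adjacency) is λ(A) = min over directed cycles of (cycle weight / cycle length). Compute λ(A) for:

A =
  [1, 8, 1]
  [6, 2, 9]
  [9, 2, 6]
λ(A) = 1

Enumerate directed cycles and compute their means (weight / length). Sample:
  cycle 0 → 0: weight = 1, length = 1, mean = 1/1 ≈ 1.000
  cycle 1 → 1: weight = 2, length = 1, mean = 2/1 ≈ 2.000
  cycle 2 → 2: weight = 6, length = 1, mean = 6/1 ≈ 6.000
  cycle 0 → 1 → 0: weight = 14, length = 2, mean = 14/2 ≈ 7.000
  cycle 0 → 2 → 0: weight = 10, length = 2, mean = 10/2 ≈ 5.000
  cycle 1 → 0 → 1: weight = 14, length = 2, mean = 14/2 ≈ 7.000
Minimum mean = 1.000, attained e.g. along the cycle 0 → 0 with weight 1 and length 1. So λ(A) = 1/1 = 1.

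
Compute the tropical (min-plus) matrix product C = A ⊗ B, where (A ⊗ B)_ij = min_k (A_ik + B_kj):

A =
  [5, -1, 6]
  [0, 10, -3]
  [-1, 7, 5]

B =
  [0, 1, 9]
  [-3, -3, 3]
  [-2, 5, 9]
A ⊗ B =
  [-4, -4, 2]
  [-5, 1, 6]
  [-1, 0, 8]

Apply the min-plus product entry-by-entry:
  C[0][0] = min over k of (A[0][0] + B[0][0] = 5 + 0 = 5, A[0][1] + B[1][0] = -1 + -3 = -4, A[0][2] + B[2][0] = 6 + -2 = 4) = -4 (attained at k = 1)
  C[0][1] = min over k of (A[0][0] + B[0][1] = 5 + 1 = 6, A[0][1] + B[1][1] = -1 + -3 = -4, A[0][2] + B[2][1] = 6 + 5 = 11) = -4 (attained at k = 1)
  C[0][2] = min over k of (A[0][0] + B[0][2] = 5 + 9 = 14, A[0][1] + B[1][2] = -1 + 3 = 2, A[0][2] + B[2][2] = 6 + 9 = 15) = 2 (attained at k = 1)
  C[1][0] = min over k of (A[1][0] + B[0][0] = 0 + 0 = 0, A[1][1] + B[1][0] = 10 + -3 = 7, A[1][2] + B[2][0] = -3 + -2 = -5) = -5 (attained at k = 2)
  C[1][1] = min over k of (A[1][0] + B[0][1] = 0 + 1 = 1, A[1][1] + B[1][1] = 10 + -3 = 7, A[1][2] + B[2][1] = -3 + 5 = 2) = 1 (attained at k = 0)
  C[1][2] = min over k of (A[1][0] + B[0][2] = 0 + 9 = 9, A[1][1] + B[1][2] = 10 + 3 = 13, A[1][2] + B[2][2] = -3 + 9 = 6) = 6 (attained at k = 2)
  C[2][0] = min over k of (A[2][0] + B[0][0] = -1 + 0 = -1, A[2][1] + B[1][0] = 7 + -3 = 4, A[2][2] + B[2][0] = 5 + -2 = 3) = -1 (attained at k = 0)
  C[2][1] = min over k of (A[2][0] + B[0][1] = -1 + 1 = 0, A[2][1] + B[1][1] = 7 + -3 = 4, A[2][2] + B[2][1] = 5 + 5 = 10) = 0 (attained at k = 0)
  C[2][2] = min over k of (A[2][0] + B[0][2] = -1 + 9 = 8, A[2][1] + B[1][2] = 7 + 3 = 10, A[2][2] + B[2][2] = 5 + 9 = 14) = 8 (attained at k = 0)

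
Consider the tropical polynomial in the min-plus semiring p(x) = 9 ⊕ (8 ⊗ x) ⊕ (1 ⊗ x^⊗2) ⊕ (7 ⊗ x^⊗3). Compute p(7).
p(7) = 9

A tropical monomial a ⊗ x^⊗i evaluates to a + i · x. Evaluating each term at x = 7:
  Term 0 contributes 9 + 0 · 7 = 9
  Term 1 contributes 8 + 1 · 7 = 15
  Term 2 contributes 1 + 2 · 7 = 15
  Term 3 contributes 7 + 3 · 7 = 28
p(7) = ⊕ of these = min[9, 15, 15, 28] = 9.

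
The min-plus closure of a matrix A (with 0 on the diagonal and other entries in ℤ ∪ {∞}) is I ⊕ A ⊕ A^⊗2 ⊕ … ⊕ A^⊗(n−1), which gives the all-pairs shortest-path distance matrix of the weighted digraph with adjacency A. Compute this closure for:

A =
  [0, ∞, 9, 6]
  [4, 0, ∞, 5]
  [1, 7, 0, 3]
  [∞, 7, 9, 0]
Closure =
  [0, 13, 9, 6]
  [4, 0, 13, 5]
  [1, 7, 0, 3]
  [10, 7, 9, 0]

This is the Floyd-Warshall all-pairs shortest-path computation. For each intermediate vertex k = 0, 1, …, 3, update dist[i][j] ← min(dist[i][j], dist[i][k] + dist[k][j]). The final matrix gives, for each (i, j), the minimum total weight of any directed path from i to j (possibly empty when i = j).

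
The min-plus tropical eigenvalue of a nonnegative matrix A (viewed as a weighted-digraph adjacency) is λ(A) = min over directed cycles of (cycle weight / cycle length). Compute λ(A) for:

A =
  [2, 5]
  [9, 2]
λ(A) = 2

Enumerate directed cycles and compute their means (weight / length). Sample:
  cycle 0 → 0: weight = 2, length = 1, mean = 2/1 ≈ 2.000
  cycle 1 → 1: weight = 2, length = 1, mean = 2/1 ≈ 2.000
  cycle 0 → 1 → 0: weight = 14, length = 2, mean = 14/2 ≈ 7.000
  cycle 1 → 0 → 1: weight = 14, length = 2, mean = 14/2 ≈ 7.000
Minimum mean = 2.000, attained e.g. along the cycle 0 → 0 with weight 2 and length 1. So λ(A) = 2/1 = 2.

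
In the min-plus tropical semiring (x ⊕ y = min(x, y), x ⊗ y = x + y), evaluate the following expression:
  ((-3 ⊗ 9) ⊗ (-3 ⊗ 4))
((-3 ⊗ 9) ⊗ (-3 ⊗ 4)) = 7

Expand innermost to outermost. Recall ⊕ takes the minimum of its arguments and ⊗ takes their sum. Working out the expression ((-3 ⊗ 9) ⊗ (-3 ⊗ 4)) gives 7.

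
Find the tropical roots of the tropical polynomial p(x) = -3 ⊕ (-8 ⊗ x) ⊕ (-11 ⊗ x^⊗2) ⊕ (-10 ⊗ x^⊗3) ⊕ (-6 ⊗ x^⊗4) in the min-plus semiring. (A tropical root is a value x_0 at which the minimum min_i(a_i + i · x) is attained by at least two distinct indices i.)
Roots: {-4, -1, 3, 5}

Each tropical root is a break point of the lower envelope of the lines y = a_i + i · x (there are 5 lines, with slopes 0, 1, ..., 4). Only the lines that attain the minimum somewhere contribute to roots; other lines are dominated. Here the surviving (envelope) indices are i = 4, i = 3, i = 2, i = 1, i = 0.
Intersections between consecutive envelope lines give the roots: for adjacent envelope indices i < j the intersection is x = (a_i − a_j) / (j − i). Reading off the sorted break points: {-4, -1, 3, 5}.
Verification: at each break x_0, at least two indices attain the minimum of min_i(a_i + i · x_0).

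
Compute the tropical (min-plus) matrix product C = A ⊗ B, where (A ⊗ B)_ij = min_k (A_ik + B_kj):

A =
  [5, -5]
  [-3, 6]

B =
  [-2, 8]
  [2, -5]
A ⊗ B =
  [-3, -10]
  [-5, 1]

Apply the min-plus product entry-by-entry:
  C[0][0] = min over k of (A[0][0] + B[0][0] = 5 + -2 = 3, A[0][1] + B[1][0] = -5 + 2 = -3) = -3 (attained at k = 1)
  C[0][1] = min over k of (A[0][0] + B[0][1] = 5 + 8 = 13, A[0][1] + B[1][1] = -5 + -5 = -10) = -10 (attained at k = 1)
  C[1][0] = min over k of (A[1][0] + B[0][0] = -3 + -2 = -5, A[1][1] + B[1][0] = 6 + 2 = 8) = -5 (attained at k = 0)
  C[1][1] = min over k of (A[1][0] + B[0][1] = -3 + 8 = 5, A[1][1] + B[1][1] = 6 + -5 = 1) = 1 (attained at k = 1)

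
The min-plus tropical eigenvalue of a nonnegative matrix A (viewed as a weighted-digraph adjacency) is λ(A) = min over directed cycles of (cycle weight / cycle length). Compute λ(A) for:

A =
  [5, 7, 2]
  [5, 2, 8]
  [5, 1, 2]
λ(A) = 2

Enumerate directed cycles and compute their means (weight / length). Sample:
  cycle 0 → 0: weight = 5, length = 1, mean = 5/1 ≈ 5.000
  cycle 1 → 1: weight = 2, length = 1, mean = 2/1 ≈ 2.000
  cycle 2 → 2: weight = 2, length = 1, mean = 2/1 ≈ 2.000
  cycle 0 → 1 → 0: weight = 12, length = 2, mean = 12/2 ≈ 6.000
  cycle 0 → 2 → 0: weight = 7, length = 2, mean = 7/2 ≈ 3.500
  cycle 1 → 0 → 1: weight = 12, length = 2, mean = 12/2 ≈ 6.000
Minimum mean = 2.000, attained e.g. along the cycle 1 → 1 with weight 2 and length 1. So λ(A) = 2/1 = 2.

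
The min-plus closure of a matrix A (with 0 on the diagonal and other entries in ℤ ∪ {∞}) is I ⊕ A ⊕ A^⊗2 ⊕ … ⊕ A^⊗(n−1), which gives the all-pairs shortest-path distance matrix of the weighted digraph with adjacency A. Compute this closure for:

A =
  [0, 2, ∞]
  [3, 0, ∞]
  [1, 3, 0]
Closure =
  [0, 2, ∞]
  [3, 0, ∞]
  [1, 3, 0]

This is the Floyd-Warshall all-pairs shortest-path computation. For each intermediate vertex k = 0, 1, …, 2, update dist[i][j] ← min(dist[i][j], dist[i][k] + dist[k][j]). The final matrix gives, for each (i, j), the minimum total weight of any directed path from i to j (possibly empty when i = j).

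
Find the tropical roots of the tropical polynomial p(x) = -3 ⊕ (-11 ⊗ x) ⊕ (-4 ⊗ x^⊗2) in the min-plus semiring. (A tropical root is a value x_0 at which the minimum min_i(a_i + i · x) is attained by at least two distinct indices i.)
Roots: {-7, 8}

Each tropical root is a break point of the lower envelope of the lines y = a_i + i · x (there are 3 lines, with slopes 0, 1, ..., 2). Only the lines that attain the minimum somewhere contribute to roots; other lines are dominated. Here the surviving (envelope) indices are i = 2, i = 1, i = 0.
Intersections between consecutive envelope lines give the roots: for adjacent envelope indices i < j the intersection is x = (a_i − a_j) / (j − i). Reading off the sorted break points: {-7, 8}.
Verification: at each break x_0, at least two indices attain the minimum of min_i(a_i + i · x_0).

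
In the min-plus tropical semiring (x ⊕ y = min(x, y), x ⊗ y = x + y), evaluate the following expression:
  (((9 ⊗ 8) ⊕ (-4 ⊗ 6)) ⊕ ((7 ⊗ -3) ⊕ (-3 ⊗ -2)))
(((9 ⊗ 8) ⊕ (-4 ⊗ 6)) ⊕ ((7 ⊗ -3) ⊕ (-3 ⊗ -2))) = -5

Expand innermost to outermost. Recall ⊕ takes the minimum of its arguments and ⊗ takes their sum. Working out the expression (((9 ⊗ 8) ⊕ (-4 ⊗ 6)) ⊕ ((7 ⊗ -3) ⊕ (-3 ⊗ -2))) gives -5.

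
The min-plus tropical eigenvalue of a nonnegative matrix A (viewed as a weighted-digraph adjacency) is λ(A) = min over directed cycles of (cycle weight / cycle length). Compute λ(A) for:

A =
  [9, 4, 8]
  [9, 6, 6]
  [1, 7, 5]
λ(A) = 11/3

Enumerate directed cycles and compute their means (weight / length). Sample:
  cycle 0 → 0: weight = 9, length = 1, mean = 9/1 ≈ 9.000
  cycle 1 → 1: weight = 6, length = 1, mean = 6/1 ≈ 6.000
  cycle 2 → 2: weight = 5, length = 1, mean = 5/1 ≈ 5.000
  cycle 0 → 1 → 0: weight = 13, length = 2, mean = 13/2 ≈ 6.500
  cycle 0 → 2 → 0: weight = 9, length = 2, mean = 9/2 ≈ 4.500
  cycle 1 → 0 → 1: weight = 13, length = 2, mean = 13/2 ≈ 6.500
Minimum mean = 3.667, attained e.g. along the cycle 0 → 1 → 2 → 0 with weight 11 and length 3. So λ(A) = 11/3 = 11/3.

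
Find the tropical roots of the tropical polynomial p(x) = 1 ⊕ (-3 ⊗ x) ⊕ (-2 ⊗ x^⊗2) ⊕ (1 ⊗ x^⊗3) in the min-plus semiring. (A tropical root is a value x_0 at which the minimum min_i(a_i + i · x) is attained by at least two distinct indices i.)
Roots: {-3, -1, 4}

Each tropical root is a break point of the lower envelope of the lines y = a_i + i · x (there are 4 lines, with slopes 0, 1, ..., 3). Only the lines that attain the minimum somewhere contribute to roots; other lines are dominated. Here the surviving (envelope) indices are i = 3, i = 2, i = 1, i = 0.
Intersections between consecutive envelope lines give the roots: for adjacent envelope indices i < j the intersection is x = (a_i − a_j) / (j − i). Reading off the sorted break points: {-3, -1, 4}.
Verification: at each break x_0, at least two indices attain the minimum of min_i(a_i + i · x_0).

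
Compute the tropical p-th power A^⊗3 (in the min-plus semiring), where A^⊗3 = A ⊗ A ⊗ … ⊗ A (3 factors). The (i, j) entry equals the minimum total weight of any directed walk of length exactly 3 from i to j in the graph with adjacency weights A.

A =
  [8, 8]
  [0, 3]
A^⊗3 =
  [11, 14]
  [6, 9]

Each entry (A^⊗3)_ij equals the minimum over all length-3 walks i = v_0 → v_1 → … → v_3 = j of Σ_t A[v_t][v_{t+1}]. For example, for (i, j) = (0, 1) we minimise over 4 possible intermediate vertex sequences; the minimum is 14, attained along the walk 0 → 1 → 1 → 1.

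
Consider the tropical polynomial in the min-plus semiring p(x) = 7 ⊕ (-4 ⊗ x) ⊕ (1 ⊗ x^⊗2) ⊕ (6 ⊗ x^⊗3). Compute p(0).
p(0) = -4

A tropical monomial a ⊗ x^⊗i evaluates to a + i · x. Evaluating each term at x = 0:
  Term 0 contributes 7 + 0 · 0 = 7
  Term 1 contributes -4 + 1 · 0 = -4
  Term 2 contributes 1 + 2 · 0 = 1
  Term 3 contributes 6 + 3 · 0 = 6
p(0) = ⊕ of these = min[7, -4, 1, 6] = -4.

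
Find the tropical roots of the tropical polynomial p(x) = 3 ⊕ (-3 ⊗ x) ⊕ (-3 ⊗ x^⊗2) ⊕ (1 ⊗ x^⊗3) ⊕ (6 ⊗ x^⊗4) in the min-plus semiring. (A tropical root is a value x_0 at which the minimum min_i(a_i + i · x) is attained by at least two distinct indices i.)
Roots: {-5, -4, 0, 6}

Each tropical root is a break point of the lower envelope of the lines y = a_i + i · x (there are 5 lines, with slopes 0, 1, ..., 4). Only the lines that attain the minimum somewhere contribute to roots; other lines are dominated. Here the surviving (envelope) indices are i = 4, i = 3, i = 2, i = 1, i = 0.
Intersections between consecutive envelope lines give the roots: for adjacent envelope indices i < j the intersection is x = (a_i − a_j) / (j − i). Reading off the sorted break points: {-5, -4, 0, 6}.
Verification: at each break x_0, at least two indices attain the minimum of min_i(a_i + i · x_0).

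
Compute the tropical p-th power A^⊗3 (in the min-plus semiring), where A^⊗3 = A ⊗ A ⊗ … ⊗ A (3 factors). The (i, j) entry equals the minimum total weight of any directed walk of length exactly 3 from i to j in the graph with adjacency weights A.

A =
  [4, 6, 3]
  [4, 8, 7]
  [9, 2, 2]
A^⊗3 =
  [9, 7, 7]
  [12, 9, 9]
  [8, 6, 6]

Each entry (A^⊗3)_ij equals the minimum over all length-3 walks i = v_0 → v_1 → … → v_3 = j of Σ_t A[v_t][v_{t+1}]. For example, for (i, j) = (0, 2) we minimise over 9 possible intermediate vertex sequences; the minimum is 7, attained along the walk 0 → 2 → 2 → 2.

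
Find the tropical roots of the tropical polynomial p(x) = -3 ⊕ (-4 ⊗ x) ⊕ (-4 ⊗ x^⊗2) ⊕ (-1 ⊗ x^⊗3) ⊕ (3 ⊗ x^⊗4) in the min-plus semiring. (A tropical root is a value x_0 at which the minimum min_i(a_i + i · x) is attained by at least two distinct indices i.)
Roots: {-4, -3, 0, 1}

Each tropical root is a break point of the lower envelope of the lines y = a_i + i · x (there are 5 lines, with slopes 0, 1, ..., 4). Only the lines that attain the minimum somewhere contribute to roots; other lines are dominated. Here the surviving (envelope) indices are i = 4, i = 3, i = 2, i = 1, i = 0.
Intersections between consecutive envelope lines give the roots: for adjacent envelope indices i < j the intersection is x = (a_i − a_j) / (j − i). Reading off the sorted break points: {-4, -3, 0, 1}.
Verification: at each break x_0, at least two indices attain the minimum of min_i(a_i + i · x_0).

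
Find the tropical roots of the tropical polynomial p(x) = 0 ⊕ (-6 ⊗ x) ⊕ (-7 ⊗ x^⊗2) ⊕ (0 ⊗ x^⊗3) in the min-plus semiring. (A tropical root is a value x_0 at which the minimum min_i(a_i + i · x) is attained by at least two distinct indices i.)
Roots: {-7, 1, 6}

Each tropical root is a break point of the lower envelope of the lines y = a_i + i · x (there are 4 lines, with slopes 0, 1, ..., 3). Only the lines that attain the minimum somewhere contribute to roots; other lines are dominated. Here the surviving (envelope) indices are i = 3, i = 2, i = 1, i = 0.
Intersections between consecutive envelope lines give the roots: for adjacent envelope indices i < j the intersection is x = (a_i − a_j) / (j − i). Reading off the sorted break points: {-7, 1, 6}.
Verification: at each break x_0, at least two indices attain the minimum of min_i(a_i + i · x_0).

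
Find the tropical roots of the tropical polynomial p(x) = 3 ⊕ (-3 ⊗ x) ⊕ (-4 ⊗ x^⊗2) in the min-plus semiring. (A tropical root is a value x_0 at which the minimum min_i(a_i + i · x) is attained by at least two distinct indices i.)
Roots: {1, 6}

Each tropical root is a break point of the lower envelope of the lines y = a_i + i · x (there are 3 lines, with slopes 0, 1, ..., 2). Only the lines that attain the minimum somewhere contribute to roots; other lines are dominated. Here the surviving (envelope) indices are i = 2, i = 1, i = 0.
Intersections between consecutive envelope lines give the roots: for adjacent envelope indices i < j the intersection is x = (a_i − a_j) / (j − i). Reading off the sorted break points: {1, 6}.
Verification: at each break x_0, at least two indices attain the minimum of min_i(a_i + i · x_0).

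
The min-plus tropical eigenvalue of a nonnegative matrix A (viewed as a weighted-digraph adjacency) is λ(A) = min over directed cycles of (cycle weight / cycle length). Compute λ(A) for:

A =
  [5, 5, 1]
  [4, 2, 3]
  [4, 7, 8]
λ(A) = 2

Enumerate directed cycles and compute their means (weight / length). Sample:
  cycle 0 → 0: weight = 5, length = 1, mean = 5/1 ≈ 5.000
  cycle 1 → 1: weight = 2, length = 1, mean = 2/1 ≈ 2.000
  cycle 2 → 2: weight = 8, length = 1, mean = 8/1 ≈ 8.000
  cycle 0 → 1 → 0: weight = 9, length = 2, mean = 9/2 ≈ 4.500
  cycle 0 → 2 → 0: weight = 5, length = 2, mean = 5/2 ≈ 2.500
  cycle 1 → 0 → 1: weight = 9, length = 2, mean = 9/2 ≈ 4.500
Minimum mean = 2.000, attained e.g. along the cycle 1 → 1 with weight 2 and length 1. So λ(A) = 2/1 = 2.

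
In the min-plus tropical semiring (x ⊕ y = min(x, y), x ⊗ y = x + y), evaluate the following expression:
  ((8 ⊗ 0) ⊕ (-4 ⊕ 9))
((8 ⊗ 0) ⊕ (-4 ⊕ 9)) = -4

Expand innermost to outermost. Recall ⊕ takes the minimum of its arguments and ⊗ takes their sum. Working out the expression ((8 ⊗ 0) ⊕ (-4 ⊕ 9)) gives -4.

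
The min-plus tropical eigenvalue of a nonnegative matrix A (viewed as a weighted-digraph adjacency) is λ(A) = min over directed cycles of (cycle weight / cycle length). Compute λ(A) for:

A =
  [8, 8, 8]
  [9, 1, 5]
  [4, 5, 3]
λ(A) = 1

Enumerate directed cycles and compute their means (weight / length). Sample:
  cycle 0 → 0: weight = 8, length = 1, mean = 8/1 ≈ 8.000
  cycle 1 → 1: weight = 1, length = 1, mean = 1/1 ≈ 1.000
  cycle 2 → 2: weight = 3, length = 1, mean = 3/1 ≈ 3.000
  cycle 0 → 1 → 0: weight = 17, length = 2, mean = 17/2 ≈ 8.500
  cycle 0 → 2 → 0: weight = 12, length = 2, mean = 12/2 ≈ 6.000
  cycle 1 → 0 → 1: weight = 17, length = 2, mean = 17/2 ≈ 8.500
Minimum mean = 1.000, attained e.g. along the cycle 1 → 1 with weight 1 and length 1. So λ(A) = 1/1 = 1.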